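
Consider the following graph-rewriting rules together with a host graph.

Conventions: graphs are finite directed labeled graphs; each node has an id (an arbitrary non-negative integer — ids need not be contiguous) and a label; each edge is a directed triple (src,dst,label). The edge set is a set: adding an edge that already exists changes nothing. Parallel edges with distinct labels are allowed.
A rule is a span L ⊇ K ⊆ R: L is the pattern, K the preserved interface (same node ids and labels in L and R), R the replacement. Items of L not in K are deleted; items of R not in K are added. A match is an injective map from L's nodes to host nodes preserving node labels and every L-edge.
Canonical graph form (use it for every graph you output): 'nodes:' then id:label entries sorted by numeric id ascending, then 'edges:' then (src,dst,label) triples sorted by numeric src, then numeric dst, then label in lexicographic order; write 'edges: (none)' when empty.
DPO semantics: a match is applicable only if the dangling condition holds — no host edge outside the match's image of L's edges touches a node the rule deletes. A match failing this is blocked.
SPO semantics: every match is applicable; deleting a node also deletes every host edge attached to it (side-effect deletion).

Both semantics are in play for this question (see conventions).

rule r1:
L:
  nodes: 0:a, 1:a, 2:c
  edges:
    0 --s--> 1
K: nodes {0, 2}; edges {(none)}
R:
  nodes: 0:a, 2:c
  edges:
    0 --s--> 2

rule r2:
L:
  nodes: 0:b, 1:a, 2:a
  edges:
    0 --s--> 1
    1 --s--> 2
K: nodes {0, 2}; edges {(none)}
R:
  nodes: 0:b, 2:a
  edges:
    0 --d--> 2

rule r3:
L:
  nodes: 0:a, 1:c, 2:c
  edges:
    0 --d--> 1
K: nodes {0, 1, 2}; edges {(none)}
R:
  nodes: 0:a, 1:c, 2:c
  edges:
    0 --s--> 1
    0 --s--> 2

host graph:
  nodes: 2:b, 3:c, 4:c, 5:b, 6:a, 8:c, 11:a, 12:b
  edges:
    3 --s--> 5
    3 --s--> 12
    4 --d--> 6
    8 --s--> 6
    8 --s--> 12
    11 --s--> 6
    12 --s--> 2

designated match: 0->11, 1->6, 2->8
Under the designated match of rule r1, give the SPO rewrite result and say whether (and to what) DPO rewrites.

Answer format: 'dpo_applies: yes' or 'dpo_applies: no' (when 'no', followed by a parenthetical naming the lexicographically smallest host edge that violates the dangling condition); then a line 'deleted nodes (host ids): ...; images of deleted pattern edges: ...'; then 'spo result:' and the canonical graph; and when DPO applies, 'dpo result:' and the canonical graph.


dpo_applies: no
(the rule deletes node 6, which keeps host edge (4,6,d) outside the match image — the dangling condition fails, DPO blocks; SPO proceeds and side-deletes such edges)
deleted nodes (host ids): 6; images of deleted pattern edges: (11,6,s)
spo result:
nodes: 2:b, 3:c, 4:c, 5:b, 8:c, 11:a, 12:b
edges: (3,5,s); (3,12,s); (8,12,s); (11,8,s); (12,2,s)


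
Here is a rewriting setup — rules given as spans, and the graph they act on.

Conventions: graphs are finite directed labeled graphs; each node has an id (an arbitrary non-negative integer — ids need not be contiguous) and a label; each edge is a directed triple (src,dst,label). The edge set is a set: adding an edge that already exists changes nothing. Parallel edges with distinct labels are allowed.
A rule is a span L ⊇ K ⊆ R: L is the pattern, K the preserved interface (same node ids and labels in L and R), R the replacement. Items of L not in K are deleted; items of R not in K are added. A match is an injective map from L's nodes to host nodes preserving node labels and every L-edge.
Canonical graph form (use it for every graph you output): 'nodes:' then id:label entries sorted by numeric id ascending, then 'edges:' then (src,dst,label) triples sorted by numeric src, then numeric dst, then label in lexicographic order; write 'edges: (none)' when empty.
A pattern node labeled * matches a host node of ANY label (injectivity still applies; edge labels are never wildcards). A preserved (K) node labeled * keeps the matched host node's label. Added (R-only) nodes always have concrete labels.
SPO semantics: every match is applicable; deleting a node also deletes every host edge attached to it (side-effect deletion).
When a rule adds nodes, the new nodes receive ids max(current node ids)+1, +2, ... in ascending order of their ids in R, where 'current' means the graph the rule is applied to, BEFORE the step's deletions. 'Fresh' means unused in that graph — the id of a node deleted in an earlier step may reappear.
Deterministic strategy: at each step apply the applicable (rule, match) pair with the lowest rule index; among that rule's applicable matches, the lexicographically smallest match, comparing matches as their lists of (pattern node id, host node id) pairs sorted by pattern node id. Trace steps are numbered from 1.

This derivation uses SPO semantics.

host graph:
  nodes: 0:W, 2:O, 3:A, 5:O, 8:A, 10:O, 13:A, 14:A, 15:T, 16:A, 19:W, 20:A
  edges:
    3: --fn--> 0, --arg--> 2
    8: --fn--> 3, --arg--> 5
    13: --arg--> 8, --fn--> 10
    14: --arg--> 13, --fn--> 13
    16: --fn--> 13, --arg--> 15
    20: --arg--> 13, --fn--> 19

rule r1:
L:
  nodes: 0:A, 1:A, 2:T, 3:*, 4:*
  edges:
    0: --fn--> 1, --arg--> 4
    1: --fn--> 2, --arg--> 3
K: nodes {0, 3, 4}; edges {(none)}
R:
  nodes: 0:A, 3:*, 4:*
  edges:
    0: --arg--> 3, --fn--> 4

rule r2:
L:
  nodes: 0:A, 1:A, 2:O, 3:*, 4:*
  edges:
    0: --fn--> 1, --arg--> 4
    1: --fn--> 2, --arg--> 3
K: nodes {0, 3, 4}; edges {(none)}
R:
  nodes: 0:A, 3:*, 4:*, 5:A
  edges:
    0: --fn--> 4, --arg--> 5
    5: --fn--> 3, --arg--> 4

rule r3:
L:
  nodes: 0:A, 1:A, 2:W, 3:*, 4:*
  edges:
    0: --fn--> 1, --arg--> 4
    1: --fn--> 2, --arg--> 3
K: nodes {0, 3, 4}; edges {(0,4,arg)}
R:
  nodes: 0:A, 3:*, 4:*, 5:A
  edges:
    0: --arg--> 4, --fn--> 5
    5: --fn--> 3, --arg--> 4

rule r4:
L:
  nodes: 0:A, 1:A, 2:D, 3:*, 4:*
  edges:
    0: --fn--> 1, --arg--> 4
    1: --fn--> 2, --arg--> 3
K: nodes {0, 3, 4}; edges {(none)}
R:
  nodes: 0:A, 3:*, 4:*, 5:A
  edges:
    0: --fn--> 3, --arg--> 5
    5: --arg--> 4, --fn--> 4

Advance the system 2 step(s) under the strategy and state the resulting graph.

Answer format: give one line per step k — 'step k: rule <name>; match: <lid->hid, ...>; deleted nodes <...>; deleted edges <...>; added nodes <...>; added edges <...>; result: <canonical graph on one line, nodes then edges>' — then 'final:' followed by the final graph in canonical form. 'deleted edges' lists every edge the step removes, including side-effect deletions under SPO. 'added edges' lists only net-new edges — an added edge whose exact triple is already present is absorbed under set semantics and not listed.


step 1: rule r2; match: 0->16, 1->13, 2->10, 3->8, 4->15; deleted nodes 10, 13; deleted edges (13,8,arg); (13,10,fn); (14,13,arg); (14,13,fn); (16,13,fn); (16,15,arg); (20,13,arg); added nodes 21; added edges (16,15,fn); (16,21,arg); (21,8,fn); (21,15,arg); result: nodes: 0:W, 2:O, 3:A, 5:O, 8:A, 14:A, 15:T, 16:A, 19:W, 20:A, 21:A edges: (3,0,fn); (3,2,arg); (8,3,fn); (8,5,arg); (16,15,fn); (16,21,arg); (20,19,fn); (21,8,fn); (21,15,arg)
step 2: rule r3; match: 0->8, 1->3, 2->0, 3->2, 4->5; deleted nodes 0, 3; deleted edges (3,0,fn); (3,2,arg); (8,3,fn); added nodes 22; added edges (8,22,fn); (22,2,fn); (22,5,arg); result: nodes: 2:O, 5:O, 8:A, 14:A, 15:T, 16:A, 19:W, 20:A, 21:A, 22:A edges: (8,5,arg); (8,22,fn); (16,15,fn); (16,21,arg); (20,19,fn); (21,8,fn); (21,15,arg); (22,2,fn); (22,5,arg)
final:
nodes: 2:O, 5:O, 8:A, 14:A, 15:T, 16:A, 19:W, 20:A, 21:A, 22:A
edges: (8,5,arg); (8,22,fn); (16,15,fn); (16,21,arg); (20,19,fn); (21,8,fn); (21,15,arg); (22,2,fn); (22,5,arg)


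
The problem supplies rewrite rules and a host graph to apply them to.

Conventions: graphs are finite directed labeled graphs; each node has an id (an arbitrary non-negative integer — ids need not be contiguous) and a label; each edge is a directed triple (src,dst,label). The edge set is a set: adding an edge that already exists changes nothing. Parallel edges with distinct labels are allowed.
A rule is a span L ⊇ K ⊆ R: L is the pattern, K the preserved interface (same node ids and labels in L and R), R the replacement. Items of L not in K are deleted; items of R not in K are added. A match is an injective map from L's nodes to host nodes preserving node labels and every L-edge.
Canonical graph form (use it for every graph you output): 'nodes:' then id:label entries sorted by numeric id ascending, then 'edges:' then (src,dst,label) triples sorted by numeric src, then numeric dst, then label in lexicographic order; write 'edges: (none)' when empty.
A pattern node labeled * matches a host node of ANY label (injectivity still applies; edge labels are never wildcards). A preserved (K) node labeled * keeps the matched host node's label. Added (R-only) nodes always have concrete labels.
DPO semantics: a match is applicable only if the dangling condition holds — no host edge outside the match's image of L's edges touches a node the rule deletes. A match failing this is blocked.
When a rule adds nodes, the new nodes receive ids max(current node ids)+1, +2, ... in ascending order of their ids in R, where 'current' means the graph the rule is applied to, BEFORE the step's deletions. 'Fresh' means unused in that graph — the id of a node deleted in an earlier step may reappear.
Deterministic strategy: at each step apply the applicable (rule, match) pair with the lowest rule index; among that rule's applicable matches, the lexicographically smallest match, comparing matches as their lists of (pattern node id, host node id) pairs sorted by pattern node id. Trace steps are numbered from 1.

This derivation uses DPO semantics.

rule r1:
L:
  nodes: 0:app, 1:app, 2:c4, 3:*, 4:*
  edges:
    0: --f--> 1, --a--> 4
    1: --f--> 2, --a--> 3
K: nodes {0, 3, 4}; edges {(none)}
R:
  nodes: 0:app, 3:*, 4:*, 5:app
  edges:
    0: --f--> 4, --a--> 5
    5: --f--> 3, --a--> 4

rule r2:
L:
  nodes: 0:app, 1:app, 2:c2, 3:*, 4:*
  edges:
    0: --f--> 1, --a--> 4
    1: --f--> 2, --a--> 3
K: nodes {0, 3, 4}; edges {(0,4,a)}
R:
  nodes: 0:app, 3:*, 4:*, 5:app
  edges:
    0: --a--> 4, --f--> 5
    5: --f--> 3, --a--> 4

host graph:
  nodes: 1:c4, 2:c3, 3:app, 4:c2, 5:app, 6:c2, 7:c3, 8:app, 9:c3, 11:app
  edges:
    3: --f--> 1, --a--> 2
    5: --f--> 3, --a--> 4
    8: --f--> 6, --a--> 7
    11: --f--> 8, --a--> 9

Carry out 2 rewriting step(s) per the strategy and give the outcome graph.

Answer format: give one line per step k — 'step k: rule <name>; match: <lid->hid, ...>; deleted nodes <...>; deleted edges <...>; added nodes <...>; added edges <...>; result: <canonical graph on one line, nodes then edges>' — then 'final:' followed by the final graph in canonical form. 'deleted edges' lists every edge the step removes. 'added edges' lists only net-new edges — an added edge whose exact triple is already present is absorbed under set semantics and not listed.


step 1: rule r1; match: 0->5, 1->3, 2->1, 3->2, 4->4; deleted nodes 1, 3; deleted edges (3,1,f); (3,2,a); (5,3,f); (5,4,a); added nodes 12; added edges (5,4,f); (5,12,a); (12,2,f); (12,4,a); result: nodes: 2:c3, 4:c2, 5:app, 6:c2, 7:c3, 8:app, 9:c3, 11:app, 12:app edges: (5,4,f); (5,12,a); (8,6,f); (8,7,a); (11,8,f); (11,9,a); (12,2,f); (12,4,a)
step 2: rule r2; match: 0->11, 1->8, 2->6, 3->7, 4->9; deleted nodes 6, 8; deleted edges (8,6,f); (8,7,a); (11,8,f); added nodes 13; added edges (11,13,f); (13,7,f); (13,9,a); result: nodes: 2:c3, 4:c2, 5:app, 7:c3, 9:c3, 11:app, 12:app, 13:app edges: (5,4,f); (5,12,a); (11,9,a); (11,13,f); (12,2,f); (12,4,a); (13,7,f); (13,9,a)
final:
nodes: 2:c3, 4:c2, 5:app, 7:c3, 9:c3, 11:app, 12:app, 13:app
edges: (5,4,f); (5,12,a); (11,9,a); (11,13,f); (12,2,f); (12,4,a); (13,7,f); (13,9,a)


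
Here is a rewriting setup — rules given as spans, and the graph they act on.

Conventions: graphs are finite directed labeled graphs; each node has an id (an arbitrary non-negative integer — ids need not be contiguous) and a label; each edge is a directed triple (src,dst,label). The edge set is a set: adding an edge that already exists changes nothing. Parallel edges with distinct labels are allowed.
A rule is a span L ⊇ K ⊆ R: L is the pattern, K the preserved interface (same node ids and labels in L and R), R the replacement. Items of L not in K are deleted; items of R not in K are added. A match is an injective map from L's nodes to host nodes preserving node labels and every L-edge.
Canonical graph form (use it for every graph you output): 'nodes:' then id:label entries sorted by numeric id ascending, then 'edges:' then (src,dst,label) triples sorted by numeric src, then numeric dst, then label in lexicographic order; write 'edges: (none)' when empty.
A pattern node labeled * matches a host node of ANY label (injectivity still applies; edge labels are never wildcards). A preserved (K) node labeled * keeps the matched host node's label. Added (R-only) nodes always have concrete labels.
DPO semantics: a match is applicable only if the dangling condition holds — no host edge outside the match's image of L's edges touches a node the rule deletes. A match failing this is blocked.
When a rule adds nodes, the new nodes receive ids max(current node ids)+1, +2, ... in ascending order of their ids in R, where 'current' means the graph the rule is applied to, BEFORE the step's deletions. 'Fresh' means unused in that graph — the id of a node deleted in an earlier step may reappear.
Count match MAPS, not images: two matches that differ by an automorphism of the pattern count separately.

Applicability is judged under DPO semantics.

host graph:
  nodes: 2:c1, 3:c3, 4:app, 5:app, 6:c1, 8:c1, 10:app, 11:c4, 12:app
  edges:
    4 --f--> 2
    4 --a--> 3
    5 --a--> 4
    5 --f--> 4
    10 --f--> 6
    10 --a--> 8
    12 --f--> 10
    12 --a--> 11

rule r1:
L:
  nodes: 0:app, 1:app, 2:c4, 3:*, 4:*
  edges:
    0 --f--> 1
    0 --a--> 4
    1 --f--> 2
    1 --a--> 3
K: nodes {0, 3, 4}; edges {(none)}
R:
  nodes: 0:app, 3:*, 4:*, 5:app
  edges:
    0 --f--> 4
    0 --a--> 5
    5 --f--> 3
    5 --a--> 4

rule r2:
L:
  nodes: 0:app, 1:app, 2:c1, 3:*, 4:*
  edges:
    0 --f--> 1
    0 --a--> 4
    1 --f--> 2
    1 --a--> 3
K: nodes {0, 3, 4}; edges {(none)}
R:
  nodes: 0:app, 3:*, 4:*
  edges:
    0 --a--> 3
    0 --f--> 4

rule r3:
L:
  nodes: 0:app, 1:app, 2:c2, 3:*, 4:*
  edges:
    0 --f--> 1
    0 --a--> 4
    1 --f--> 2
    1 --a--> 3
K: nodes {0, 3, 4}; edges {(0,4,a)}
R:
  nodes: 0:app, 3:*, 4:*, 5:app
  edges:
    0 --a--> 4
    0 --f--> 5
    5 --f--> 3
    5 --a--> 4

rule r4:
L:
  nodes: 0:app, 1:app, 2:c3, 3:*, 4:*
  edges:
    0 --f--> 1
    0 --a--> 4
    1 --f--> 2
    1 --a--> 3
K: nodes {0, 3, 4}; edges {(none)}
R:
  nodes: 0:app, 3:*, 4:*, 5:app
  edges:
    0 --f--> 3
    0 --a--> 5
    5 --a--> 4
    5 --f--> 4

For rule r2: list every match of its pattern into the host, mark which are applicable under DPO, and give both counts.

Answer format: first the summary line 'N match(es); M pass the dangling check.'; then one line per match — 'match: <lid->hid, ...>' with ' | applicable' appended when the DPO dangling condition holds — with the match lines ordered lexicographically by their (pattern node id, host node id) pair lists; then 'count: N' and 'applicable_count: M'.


1 match(es); 1 pass the dangling check.
match: 0->12, 1->10, 2->6, 3->8, 4->11 | applicable
count: 1
applicable_count: 1


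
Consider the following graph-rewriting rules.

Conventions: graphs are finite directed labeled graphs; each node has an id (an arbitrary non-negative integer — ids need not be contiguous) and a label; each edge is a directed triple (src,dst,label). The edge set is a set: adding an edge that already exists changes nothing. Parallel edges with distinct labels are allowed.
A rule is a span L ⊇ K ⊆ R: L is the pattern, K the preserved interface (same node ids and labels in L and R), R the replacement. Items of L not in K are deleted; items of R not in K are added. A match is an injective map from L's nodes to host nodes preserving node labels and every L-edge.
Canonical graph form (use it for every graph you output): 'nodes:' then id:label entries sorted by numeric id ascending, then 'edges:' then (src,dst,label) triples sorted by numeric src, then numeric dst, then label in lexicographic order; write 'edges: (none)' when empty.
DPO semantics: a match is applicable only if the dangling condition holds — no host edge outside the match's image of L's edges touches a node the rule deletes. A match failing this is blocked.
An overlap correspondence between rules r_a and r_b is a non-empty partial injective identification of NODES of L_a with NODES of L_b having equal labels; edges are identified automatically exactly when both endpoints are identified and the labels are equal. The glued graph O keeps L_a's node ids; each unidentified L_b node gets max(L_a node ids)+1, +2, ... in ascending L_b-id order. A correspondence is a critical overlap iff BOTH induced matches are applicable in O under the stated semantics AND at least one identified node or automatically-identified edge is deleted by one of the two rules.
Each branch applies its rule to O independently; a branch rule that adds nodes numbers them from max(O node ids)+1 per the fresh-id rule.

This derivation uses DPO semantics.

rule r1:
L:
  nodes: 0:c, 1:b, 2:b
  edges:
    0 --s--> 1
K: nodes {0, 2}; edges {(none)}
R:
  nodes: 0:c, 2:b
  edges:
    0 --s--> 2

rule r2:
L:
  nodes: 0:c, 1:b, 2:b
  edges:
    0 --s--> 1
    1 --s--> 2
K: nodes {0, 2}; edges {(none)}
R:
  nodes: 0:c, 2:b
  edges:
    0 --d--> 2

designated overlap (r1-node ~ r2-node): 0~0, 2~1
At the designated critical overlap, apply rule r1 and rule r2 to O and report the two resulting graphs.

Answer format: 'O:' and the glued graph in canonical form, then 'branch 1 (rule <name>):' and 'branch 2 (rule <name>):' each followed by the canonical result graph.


O:
nodes: 0:c, 1:b, 2:b, 3:b
edges: (0,1,s); (0,2,s); (2,3,s)
branch 1 (rule r1):
nodes: 0:c, 2:b, 3:b
edges: (0,2,s); (2,3,s)
branch 2 (rule r2):
nodes: 0:c, 1:b, 3:b
edges: (0,1,s); (0,3,d)


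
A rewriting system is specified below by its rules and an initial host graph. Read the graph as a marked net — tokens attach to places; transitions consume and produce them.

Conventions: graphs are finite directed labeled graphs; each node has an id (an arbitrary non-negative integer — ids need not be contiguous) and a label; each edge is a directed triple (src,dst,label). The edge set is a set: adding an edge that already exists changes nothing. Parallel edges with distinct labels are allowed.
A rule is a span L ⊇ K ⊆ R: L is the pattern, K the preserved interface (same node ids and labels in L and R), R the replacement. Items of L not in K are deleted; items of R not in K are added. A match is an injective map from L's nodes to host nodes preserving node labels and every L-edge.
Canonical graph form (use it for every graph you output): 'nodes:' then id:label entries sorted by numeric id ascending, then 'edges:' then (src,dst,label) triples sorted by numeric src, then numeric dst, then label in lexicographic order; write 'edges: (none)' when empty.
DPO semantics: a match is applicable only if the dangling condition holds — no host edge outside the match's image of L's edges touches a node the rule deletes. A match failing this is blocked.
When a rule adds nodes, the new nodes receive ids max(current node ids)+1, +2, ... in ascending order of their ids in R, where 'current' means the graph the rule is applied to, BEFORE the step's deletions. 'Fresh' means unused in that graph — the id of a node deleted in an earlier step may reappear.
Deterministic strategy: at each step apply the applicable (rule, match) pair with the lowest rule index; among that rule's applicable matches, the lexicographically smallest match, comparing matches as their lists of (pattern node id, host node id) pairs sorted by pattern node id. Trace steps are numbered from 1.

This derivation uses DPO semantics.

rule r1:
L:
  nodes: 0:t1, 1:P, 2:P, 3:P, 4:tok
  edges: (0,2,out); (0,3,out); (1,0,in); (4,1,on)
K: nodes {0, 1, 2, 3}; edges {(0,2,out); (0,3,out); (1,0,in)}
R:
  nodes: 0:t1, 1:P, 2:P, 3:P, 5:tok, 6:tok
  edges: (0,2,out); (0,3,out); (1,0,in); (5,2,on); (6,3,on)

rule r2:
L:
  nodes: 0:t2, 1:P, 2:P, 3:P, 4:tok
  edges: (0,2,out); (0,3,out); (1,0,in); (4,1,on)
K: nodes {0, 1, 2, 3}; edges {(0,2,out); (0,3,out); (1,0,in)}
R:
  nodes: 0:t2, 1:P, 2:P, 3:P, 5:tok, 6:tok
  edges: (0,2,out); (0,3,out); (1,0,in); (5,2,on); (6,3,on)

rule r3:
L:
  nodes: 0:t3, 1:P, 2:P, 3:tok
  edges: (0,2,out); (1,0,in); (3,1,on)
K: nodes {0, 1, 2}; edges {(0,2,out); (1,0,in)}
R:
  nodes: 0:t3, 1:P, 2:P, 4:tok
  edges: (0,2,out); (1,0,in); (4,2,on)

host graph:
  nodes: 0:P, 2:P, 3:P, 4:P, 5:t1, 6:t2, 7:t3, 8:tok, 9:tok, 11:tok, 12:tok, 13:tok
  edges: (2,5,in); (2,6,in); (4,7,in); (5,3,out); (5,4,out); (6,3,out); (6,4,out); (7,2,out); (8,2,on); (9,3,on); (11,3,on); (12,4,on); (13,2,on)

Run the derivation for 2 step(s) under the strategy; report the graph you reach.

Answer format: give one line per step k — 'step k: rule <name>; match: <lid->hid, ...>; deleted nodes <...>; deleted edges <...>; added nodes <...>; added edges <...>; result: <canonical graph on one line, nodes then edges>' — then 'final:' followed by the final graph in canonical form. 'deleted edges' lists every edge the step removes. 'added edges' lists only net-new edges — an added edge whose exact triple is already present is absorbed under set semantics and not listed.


step 1: rule r1; match: 0->5, 1->2, 2->3, 3->4, 4->8; deleted nodes 8; deleted edges (8,2,on); added nodes 14, 15; added edges (14,3,on); (15,4,on); result: nodes: 0:P, 2:P, 3:P, 4:P, 5:t1, 6:t2, 7:t3, 9:tok, 11:tok, 12:tok, 13:tok, 14:tok, 15:tok edges: (2,5,in); (2,6,in); (4,7,in); (5,3,out); (5,4,out); (6,3,out); (6,4,out); (7,2,out); (9,3,on); (11,3,on); (12,4,on); (13,2,on); (14,3,on); (15,4,on)
step 2: rule r1; match: 0->5, 1->2, 2->3, 3->4, 4->13; deleted nodes 13; deleted edges (13,2,on); added nodes 16, 17; added edges (16,3,on); (17,4,on); result: nodes: 0:P, 2:P, 3:P, 4:P, 5:t1, 6:t2, 7:t3, 9:tok, 11:tok, 12:tok, 14:tok, 15:tok, 16:tok, 17:tok edges: (2,5,in); (2,6,in); (4,7,in); (5,3,out); (5,4,out); (6,3,out); (6,4,out); (7,2,out); (9,3,on); (11,3,on); (12,4,on); (14,3,on); (15,4,on); (16,3,on); (17,4,on)
final:
nodes: 0:P, 2:P, 3:P, 4:P, 5:t1, 6:t2, 7:t3, 9:tok, 11:tok, 12:tok, 14:tok, 15:tok, 16:tok, 17:tok
edges: (2,5,in); (2,6,in); (4,7,in); (5,3,out); (5,4,out); (6,3,out); (6,4,out); (7,2,out); (9,3,on); (11,3,on); (12,4,on); (14,3,on); (15,4,on); (16,3,on); (17,4,on)


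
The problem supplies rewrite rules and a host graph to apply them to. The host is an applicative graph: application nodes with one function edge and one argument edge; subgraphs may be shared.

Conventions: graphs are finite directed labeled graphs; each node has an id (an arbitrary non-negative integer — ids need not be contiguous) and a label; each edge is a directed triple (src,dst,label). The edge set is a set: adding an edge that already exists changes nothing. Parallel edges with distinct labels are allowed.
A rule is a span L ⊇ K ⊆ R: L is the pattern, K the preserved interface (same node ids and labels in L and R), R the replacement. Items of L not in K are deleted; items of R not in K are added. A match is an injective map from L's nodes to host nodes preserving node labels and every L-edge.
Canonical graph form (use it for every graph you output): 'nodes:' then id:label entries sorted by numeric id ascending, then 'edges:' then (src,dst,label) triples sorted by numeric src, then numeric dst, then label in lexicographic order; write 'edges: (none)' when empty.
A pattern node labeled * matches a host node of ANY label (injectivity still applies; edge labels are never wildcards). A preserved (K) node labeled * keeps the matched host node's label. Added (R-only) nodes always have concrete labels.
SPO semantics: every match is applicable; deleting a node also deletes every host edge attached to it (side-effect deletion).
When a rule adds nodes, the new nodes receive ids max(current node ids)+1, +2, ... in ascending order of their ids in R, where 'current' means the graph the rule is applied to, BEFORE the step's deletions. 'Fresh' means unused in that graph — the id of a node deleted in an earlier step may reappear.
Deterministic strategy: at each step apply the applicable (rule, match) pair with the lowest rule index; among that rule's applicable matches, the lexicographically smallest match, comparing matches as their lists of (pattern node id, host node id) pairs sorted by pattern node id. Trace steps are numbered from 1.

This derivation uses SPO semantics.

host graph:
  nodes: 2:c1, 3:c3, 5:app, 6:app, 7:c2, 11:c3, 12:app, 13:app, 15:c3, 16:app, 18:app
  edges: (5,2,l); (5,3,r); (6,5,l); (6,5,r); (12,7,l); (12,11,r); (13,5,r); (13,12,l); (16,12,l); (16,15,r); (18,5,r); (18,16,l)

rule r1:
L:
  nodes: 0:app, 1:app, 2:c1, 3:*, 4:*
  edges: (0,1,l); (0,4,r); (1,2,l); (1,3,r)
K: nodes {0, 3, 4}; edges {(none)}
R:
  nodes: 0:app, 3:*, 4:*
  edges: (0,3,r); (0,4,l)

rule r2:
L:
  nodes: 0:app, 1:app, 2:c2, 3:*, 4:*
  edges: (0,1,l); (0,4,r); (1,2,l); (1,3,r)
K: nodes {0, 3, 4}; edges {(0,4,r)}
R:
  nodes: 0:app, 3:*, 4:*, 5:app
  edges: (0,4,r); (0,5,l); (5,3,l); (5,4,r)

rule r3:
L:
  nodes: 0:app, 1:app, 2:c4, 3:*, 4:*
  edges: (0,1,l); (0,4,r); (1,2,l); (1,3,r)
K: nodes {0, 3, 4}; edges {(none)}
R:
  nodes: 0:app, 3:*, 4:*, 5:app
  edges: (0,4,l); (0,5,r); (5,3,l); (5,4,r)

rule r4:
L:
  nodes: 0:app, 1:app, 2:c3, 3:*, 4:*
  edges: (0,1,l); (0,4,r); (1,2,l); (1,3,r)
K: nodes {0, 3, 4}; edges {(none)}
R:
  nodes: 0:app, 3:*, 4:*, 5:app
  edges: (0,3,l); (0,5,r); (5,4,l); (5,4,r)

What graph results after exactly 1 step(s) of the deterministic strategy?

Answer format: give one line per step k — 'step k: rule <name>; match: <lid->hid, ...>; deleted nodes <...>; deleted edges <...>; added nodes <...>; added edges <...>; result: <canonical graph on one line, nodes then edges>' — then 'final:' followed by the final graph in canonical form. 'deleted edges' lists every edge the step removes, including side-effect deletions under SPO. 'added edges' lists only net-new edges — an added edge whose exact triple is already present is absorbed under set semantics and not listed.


step 1: rule r2; match: 0->13, 1->12, 2->7, 3->11, 4->5; deleted nodes 7, 12; deleted edges (12,7,l); (12,11,r); (13,12,l); (16,12,l); added nodes 19; added edges (13,19,l); (19,5,r); (19,11,l); result: nodes: 2:c1, 3:c3, 5:app, 6:app, 11:c3, 13:app, 15:c3, 16:app, 18:app, 19:app edges: (5,2,l); (5,3,r); (6,5,l); (6,5,r); (13,5,r); (13,19,l); (16,15,r); (18,5,r); (18,16,l); (19,5,r); (19,11,l)
final:
nodes: 2:c1, 3:c3, 5:app, 6:app, 11:c3, 13:app, 15:c3, 16:app, 18:app, 19:app
edges: (5,2,l); (5,3,r); (6,5,l); (6,5,r); (13,5,r); (13,19,l); (16,15,r); (18,5,r); (18,16,l); (19,5,r); (19,11,l)


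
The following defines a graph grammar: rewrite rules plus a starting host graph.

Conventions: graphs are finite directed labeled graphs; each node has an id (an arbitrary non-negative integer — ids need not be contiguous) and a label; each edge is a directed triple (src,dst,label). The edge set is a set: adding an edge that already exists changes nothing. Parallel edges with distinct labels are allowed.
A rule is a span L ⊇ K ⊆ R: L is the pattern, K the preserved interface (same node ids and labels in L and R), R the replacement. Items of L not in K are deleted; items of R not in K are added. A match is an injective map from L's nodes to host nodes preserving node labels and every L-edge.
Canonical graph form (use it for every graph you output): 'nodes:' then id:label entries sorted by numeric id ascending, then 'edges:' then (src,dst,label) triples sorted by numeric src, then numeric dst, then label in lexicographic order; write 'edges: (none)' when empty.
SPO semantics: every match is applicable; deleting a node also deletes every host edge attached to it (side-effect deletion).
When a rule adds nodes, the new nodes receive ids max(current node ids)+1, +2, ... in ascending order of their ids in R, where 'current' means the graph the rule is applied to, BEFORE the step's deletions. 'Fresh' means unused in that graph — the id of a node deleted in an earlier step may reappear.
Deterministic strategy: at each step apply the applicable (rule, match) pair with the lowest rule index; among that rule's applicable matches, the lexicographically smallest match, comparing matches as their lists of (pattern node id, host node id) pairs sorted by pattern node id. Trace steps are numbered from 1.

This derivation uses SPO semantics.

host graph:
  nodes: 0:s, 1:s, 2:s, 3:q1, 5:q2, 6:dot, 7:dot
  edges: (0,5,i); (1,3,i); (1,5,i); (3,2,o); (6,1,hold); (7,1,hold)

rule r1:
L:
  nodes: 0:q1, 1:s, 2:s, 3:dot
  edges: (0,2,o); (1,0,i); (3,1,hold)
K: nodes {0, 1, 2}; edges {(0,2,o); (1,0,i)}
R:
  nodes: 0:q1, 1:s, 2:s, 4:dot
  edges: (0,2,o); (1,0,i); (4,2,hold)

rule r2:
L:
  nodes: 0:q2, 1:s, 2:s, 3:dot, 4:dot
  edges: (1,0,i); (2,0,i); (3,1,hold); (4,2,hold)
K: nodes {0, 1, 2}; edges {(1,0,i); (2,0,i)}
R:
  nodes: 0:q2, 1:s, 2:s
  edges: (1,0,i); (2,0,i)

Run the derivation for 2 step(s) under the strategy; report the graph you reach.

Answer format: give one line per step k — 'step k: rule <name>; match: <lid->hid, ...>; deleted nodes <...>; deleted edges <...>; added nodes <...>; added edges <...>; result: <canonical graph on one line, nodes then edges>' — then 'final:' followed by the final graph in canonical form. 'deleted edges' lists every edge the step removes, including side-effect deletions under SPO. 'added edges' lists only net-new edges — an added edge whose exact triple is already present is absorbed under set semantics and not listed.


step 1: rule r1; match: 0->3, 1->1, 2->2, 3->6; deleted nodes 6; deleted edges (6,1,hold); added nodes 8; added edges (8,2,hold); result: nodes: 0:s, 1:s, 2:s, 3:q1, 5:q2, 7:dot, 8:dot edges: (0,5,i); (1,3,i); (1,5,i); (3,2,o); (7,1,hold); (8,2,hold)
step 2: rule r1; match: 0->3, 1->1, 2->2, 3->7; deleted nodes 7; deleted edges (7,1,hold); added nodes 9; added edges (9,2,hold); result: nodes: 0:s, 1:s, 2:s, 3:q1, 5:q2, 8:dot, 9:dot edges: (0,5,i); (1,3,i); (1,5,i); (3,2,o); (8,2,hold); (9,2,hold)
final:
nodes: 0:s, 1:s, 2:s, 3:q1, 5:q2, 8:dot, 9:dot
edges: (0,5,i); (1,3,i); (1,5,i); (3,2,o); (8,2,hold); (9,2,hold)


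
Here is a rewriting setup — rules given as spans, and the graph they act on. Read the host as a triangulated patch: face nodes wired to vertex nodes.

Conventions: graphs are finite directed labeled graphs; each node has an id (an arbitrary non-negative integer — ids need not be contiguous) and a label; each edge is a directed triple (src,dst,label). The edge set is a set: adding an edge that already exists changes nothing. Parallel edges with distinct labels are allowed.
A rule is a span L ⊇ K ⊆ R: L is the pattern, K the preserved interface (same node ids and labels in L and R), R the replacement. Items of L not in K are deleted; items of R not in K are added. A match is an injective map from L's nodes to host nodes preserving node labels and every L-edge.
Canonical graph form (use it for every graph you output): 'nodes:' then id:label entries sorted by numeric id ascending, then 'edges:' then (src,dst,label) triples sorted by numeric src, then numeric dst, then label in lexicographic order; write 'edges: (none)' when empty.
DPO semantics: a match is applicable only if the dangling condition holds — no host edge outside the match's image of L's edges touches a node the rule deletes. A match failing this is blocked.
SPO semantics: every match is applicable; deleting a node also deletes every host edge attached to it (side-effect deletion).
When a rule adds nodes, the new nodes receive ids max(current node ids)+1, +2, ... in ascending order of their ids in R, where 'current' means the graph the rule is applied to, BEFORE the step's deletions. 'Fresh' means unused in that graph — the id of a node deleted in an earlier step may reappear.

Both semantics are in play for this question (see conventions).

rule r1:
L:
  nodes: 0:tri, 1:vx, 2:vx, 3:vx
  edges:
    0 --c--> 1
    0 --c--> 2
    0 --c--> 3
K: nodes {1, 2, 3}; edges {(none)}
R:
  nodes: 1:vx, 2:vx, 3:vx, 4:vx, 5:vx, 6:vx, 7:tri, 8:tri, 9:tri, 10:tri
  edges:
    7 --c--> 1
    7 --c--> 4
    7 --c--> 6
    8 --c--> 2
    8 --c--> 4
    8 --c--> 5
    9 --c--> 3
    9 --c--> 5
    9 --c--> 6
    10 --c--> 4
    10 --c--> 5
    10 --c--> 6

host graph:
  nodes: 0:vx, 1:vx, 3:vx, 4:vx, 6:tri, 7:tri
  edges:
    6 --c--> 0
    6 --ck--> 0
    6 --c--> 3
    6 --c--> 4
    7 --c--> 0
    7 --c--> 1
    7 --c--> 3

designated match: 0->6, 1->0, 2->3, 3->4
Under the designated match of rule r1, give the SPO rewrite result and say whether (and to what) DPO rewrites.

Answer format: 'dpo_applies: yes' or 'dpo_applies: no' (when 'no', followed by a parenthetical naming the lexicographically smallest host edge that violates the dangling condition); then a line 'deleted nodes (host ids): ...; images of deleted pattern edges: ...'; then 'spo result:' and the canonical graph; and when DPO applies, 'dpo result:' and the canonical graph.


dpo_applies: no
(the rule deletes node 6, which keeps host edge (6,0,ck) outside the match image — the dangling condition fails, DPO blocks; SPO proceeds and side-deletes such edges)
deleted nodes (host ids): 6; images of deleted pattern edges: (6,0,c); (6,3,c); (6,4,c)
spo result:
nodes: 0:vx, 1:vx, 3:vx, 4:vx, 7:tri, 8:vx, 9:vx, 10:vx, 11:tri, 12:tri, 13:tri, 14:tri
edges: (7,0,c); (7,1,c); (7,3,c); (11,0,c); (11,8,c); (11,10,c); (12,3,c); (12,8,c); (12,9,c); (13,4,c); (13,9,c); (13,10,c); (14,8,c); (14,9,c); (14,10,c)


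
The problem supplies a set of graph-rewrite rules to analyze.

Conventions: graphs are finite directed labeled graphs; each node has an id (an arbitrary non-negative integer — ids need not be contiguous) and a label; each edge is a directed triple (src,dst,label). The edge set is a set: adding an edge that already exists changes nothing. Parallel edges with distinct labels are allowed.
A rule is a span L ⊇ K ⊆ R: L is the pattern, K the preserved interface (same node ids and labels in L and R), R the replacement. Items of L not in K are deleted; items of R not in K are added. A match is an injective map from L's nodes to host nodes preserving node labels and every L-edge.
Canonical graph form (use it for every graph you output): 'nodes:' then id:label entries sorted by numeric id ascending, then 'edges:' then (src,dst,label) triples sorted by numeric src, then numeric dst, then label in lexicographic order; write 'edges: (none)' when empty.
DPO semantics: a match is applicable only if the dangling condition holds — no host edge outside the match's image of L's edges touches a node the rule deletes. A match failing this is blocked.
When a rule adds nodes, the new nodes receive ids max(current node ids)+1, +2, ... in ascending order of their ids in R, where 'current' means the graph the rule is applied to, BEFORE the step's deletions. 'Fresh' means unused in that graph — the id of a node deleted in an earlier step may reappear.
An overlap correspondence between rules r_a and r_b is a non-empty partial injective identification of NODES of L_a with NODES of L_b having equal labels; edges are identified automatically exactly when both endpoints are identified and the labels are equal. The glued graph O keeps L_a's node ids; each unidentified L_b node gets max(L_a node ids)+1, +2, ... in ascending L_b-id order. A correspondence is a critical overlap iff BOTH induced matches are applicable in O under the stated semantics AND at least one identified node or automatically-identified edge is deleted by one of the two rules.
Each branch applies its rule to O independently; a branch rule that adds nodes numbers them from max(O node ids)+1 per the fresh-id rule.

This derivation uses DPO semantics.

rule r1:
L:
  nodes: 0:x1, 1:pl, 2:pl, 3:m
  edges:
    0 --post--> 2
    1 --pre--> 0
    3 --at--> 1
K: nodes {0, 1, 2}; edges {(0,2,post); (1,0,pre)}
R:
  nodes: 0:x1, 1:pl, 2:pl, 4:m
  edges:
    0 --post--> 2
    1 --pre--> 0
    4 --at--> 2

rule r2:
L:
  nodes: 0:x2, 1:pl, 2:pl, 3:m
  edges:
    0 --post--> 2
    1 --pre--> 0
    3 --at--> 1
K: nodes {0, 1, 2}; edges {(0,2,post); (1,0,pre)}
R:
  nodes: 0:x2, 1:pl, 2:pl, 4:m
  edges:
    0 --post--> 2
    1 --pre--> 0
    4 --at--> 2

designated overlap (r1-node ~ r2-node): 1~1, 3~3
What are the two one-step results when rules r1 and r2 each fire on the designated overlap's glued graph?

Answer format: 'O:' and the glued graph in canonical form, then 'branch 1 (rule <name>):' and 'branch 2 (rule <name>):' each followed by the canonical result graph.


O:
nodes: 0:x1, 1:pl, 2:pl, 3:m, 4:x2, 5:pl
edges: (0,2,post); (1,0,pre); (1,4,pre); (3,1,at); (4,5,post)
branch 1 (rule r1):
nodes: 0:x1, 1:pl, 2:pl, 4:x2, 5:pl, 6:m
edges: (0,2,post); (1,0,pre); (1,4,pre); (4,5,post); (6,2,at)
branch 2 (rule r2):
nodes: 0:x1, 1:pl, 2:pl, 4:x2, 5:pl, 6:m
edges: (0,2,post); (1,0,pre); (1,4,pre); (4,5,post); (6,5,at)


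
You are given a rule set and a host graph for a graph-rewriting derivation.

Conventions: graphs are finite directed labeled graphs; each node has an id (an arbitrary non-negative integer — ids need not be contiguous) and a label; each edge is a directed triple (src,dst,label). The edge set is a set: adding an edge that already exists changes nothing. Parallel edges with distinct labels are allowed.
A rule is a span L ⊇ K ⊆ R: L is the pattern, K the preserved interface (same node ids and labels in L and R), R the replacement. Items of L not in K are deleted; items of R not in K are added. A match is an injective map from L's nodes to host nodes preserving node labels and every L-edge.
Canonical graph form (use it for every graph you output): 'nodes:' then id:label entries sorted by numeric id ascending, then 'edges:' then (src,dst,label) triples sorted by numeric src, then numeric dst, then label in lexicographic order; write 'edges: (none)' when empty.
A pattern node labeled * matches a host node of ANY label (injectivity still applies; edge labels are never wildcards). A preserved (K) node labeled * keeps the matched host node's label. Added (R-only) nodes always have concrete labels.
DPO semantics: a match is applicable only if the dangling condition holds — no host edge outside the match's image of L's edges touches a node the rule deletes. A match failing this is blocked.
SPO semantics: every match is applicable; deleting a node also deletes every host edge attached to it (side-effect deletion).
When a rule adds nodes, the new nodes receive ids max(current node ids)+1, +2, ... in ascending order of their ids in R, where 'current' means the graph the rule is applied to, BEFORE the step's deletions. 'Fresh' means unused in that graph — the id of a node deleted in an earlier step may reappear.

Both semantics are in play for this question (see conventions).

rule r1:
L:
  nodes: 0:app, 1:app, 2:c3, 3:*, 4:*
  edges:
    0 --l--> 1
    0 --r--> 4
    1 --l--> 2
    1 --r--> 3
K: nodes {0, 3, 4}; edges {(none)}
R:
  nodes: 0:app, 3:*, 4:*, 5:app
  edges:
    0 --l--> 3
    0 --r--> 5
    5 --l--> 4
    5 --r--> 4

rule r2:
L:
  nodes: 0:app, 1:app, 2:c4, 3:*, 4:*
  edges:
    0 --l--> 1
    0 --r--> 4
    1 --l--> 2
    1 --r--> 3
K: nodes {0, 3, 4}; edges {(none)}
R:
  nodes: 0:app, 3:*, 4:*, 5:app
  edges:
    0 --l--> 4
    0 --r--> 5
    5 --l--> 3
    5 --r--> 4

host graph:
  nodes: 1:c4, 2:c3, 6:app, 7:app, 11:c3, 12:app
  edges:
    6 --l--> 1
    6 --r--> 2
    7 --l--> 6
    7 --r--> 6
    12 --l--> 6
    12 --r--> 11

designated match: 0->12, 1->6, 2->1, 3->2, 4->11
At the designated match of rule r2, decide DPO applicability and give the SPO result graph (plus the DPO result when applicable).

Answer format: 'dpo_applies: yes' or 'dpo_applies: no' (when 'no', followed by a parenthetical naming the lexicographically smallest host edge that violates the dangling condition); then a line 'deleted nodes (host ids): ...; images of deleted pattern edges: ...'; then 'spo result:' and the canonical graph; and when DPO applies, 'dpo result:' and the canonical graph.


dpo_applies: no
(the rule deletes node 6, which keeps host edge (7,6,l) outside the match image — the dangling condition fails, DPO blocks; SPO proceeds and side-deletes such edges)
deleted nodes (host ids): 1, 6; images of deleted pattern edges: (6,1,l); (6,2,r); (12,6,l); (12,11,r)
spo result:
nodes: 2:c3, 7:app, 11:c3, 12:app, 13:app
edges: (12,11,l); (12,13,r); (13,2,l); (13,11,r)
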